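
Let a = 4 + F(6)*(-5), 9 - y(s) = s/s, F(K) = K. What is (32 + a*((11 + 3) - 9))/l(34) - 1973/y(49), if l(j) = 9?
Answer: -18541/72 ≈ -257.51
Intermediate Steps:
y(s) = 8 (y(s) = 9 - s/s = 9 - 1*1 = 9 - 1 = 8)
a = -26 (a = 4 + 6*(-5) = 4 - 30 = -26)
(32 + a*((11 + 3) - 9))/l(34) - 1973/y(49) = (32 - 26*((11 + 3) - 9))/9 - 1973/8 = (32 - 26*(14 - 9))*(1/9) - 1973*1/8 = (32 - 26*5)*(1/9) - 1973/8 = (32 - 130)*(1/9) - 1973/8 = -98*1/9 - 1973/8 = -98/9 - 1973/8 = -18541/72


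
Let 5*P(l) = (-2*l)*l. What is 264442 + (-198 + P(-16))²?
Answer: 8867054/25 ≈ 3.5468e+5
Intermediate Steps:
P(l) = -2*l²/5 (P(l) = ((-2*l)*l)/5 = (-2*l²)/5 = -2*l²/5)
264442 + (-198 + P(-16))² = 264442 + (-198 - ⅖*(-16)²)² = 264442 + (-198 - ⅖*256)² = 264442 + (-198 - 512/5)² = 264442 + (-1502/5)² = 264442 + 2256004/25 = 8867054/25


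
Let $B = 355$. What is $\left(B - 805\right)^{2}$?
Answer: $202500$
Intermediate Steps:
$\left(B - 805\right)^{2} = \left(355 - 805\right)^{2} = \left(-450\right)^{2} = 202500$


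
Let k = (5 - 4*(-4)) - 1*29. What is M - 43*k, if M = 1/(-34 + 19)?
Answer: 5159/15 ≈ 343.93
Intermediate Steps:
M = -1/15 (M = 1/(-15) = -1/15 ≈ -0.066667)
k = -8 (k = (5 + 16) - 29 = 21 - 29 = -8)
M - 43*k = -1/15 - 43*(-8) = -1/15 + 344 = 5159/15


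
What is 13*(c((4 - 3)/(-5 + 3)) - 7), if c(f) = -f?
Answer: -169/2 ≈ -84.500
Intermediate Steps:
13*(c((4 - 3)/(-5 + 3)) - 7) = 13*(-(4 - 3)/(-5 + 3) - 7) = 13*(-1/(-2) - 7) = 13*(-(-1)/2 - 7) = 13*(-1*(-1/2) - 7) = 13*(1/2 - 7) = 13*(-13/2) = -169/2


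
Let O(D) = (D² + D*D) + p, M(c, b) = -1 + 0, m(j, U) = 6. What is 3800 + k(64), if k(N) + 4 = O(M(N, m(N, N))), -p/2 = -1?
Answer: 3800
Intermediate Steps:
p = 2 (p = -2*(-1) = 2)
M(c, b) = -1
O(D) = 2 + 2*D² (O(D) = (D² + D*D) + 2 = (D² + D²) + 2 = 2*D² + 2 = 2 + 2*D²)
k(N) = 0 (k(N) = -4 + (2 + 2*(-1)²) = -4 + (2 + 2*1) = -4 + (2 + 2) = -4 + 4 = 0)
3800 + k(64) = 3800 + 0 = 3800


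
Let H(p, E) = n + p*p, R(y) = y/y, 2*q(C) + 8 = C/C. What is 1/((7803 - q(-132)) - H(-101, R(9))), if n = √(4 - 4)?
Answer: -2/4789 ≈ -0.00041762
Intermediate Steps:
q(C) = -7/2 (q(C) = -4 + (C/C)/2 = -4 + (½)*1 = -4 + ½ = -7/2)
n = 0 (n = √0 = 0)
R(y) = 1
H(p, E) = p² (H(p, E) = 0 + p*p = 0 + p² = p²)
1/((7803 - q(-132)) - H(-101, R(9))) = 1/((7803 - 1*(-7/2)) - 1*(-101)²) = 1/((7803 + 7/2) - 1*10201) = 1/(15613/2 - 10201) = 1/(-4789/2) = -2/4789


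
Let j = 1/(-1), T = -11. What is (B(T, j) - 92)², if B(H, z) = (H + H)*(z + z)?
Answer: 2304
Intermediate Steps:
j = -1
B(H, z) = 4*H*z (B(H, z) = (2*H)*(2*z) = 4*H*z)
(B(T, j) - 92)² = (4*(-11)*(-1) - 92)² = (44 - 92)² = (-48)² = 2304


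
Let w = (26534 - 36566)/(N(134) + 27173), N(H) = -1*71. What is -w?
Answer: 1672/4517 ≈ 0.37016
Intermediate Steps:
N(H) = -71
w = -1672/4517 (w = (26534 - 36566)/(-71 + 27173) = -10032/27102 = -10032*1/27102 = -1672/4517 ≈ -0.37016)
-w = -1*(-1672/4517) = 1672/4517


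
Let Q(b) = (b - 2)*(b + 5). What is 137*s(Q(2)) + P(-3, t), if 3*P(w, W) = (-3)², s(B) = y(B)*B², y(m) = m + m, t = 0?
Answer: 3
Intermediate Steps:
Q(b) = (-2 + b)*(5 + b)
y(m) = 2*m
s(B) = 2*B³ (s(B) = (2*B)*B² = 2*B³)
P(w, W) = 3 (P(w, W) = (⅓)*(-3)² = (⅓)*9 = 3)
137*s(Q(2)) + P(-3, t) = 137*(2*(-10 + 2² + 3*2)³) + 3 = 137*(2*(-10 + 4 + 6)³) + 3 = 137*(2*0³) + 3 = 137*(2*0) + 3 = 137*0 + 3 = 0 + 3 = 3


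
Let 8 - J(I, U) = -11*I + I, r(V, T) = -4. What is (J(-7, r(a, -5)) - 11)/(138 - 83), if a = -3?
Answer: -73/55 ≈ -1.3273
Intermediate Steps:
J(I, U) = 8 + 10*I (J(I, U) = 8 - (-11*I + I) = 8 - (-10)*I = 8 + 10*I)
(J(-7, r(a, -5)) - 11)/(138 - 83) = ((8 + 10*(-7)) - 11)/(138 - 83) = ((8 - 70) - 11)/55 = (-62 - 11)*(1/55) = -73*1/55 = -73/55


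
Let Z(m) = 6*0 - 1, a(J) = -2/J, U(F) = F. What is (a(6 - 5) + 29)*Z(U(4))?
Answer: -27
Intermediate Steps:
Z(m) = -1 (Z(m) = 0 - 1 = -1)
(a(6 - 5) + 29)*Z(U(4)) = (-2/(6 - 5) + 29)*(-1) = (-2/1 + 29)*(-1) = (-2*1 + 29)*(-1) = (-2 + 29)*(-1) = 27*(-1) = -27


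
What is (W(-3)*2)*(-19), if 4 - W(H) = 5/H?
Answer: -646/3 ≈ -215.33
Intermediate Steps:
W(H) = 4 - 5/H
(W(-3)*2)*(-19) = ((4 - 5/(-3))*2)*(-19) = ((4 - 5*(-1/3))*2)*(-19) = ((4 + 5/3)*2)*(-19) = ((17/3)*2)*(-19) = (34/3)*(-19) = -646/3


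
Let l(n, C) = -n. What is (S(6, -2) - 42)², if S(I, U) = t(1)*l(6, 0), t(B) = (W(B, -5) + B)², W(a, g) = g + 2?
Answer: 4356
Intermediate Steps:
W(a, g) = 2 + g
t(B) = (-3 + B)² (t(B) = ((2 - 5) + B)² = (-3 + B)²)
S(I, U) = -24 (S(I, U) = (-3 + 1)²*(-1*6) = (-2)²*(-6) = 4*(-6) = -24)
(S(6, -2) - 42)² = (-24 - 42)² = (-66)² = 4356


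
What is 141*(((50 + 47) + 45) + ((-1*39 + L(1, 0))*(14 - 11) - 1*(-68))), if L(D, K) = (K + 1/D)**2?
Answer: 13536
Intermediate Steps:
141*(((50 + 47) + 45) + ((-1*39 + L(1, 0))*(14 - 11) - 1*(-68))) = 141*(((50 + 47) + 45) + ((-1*39 + (1 + 1*0)**2/1**2)*(14 - 11) - 1*(-68))) = 141*((97 + 45) + ((-39 + 1*(1 + 0)**2)*3 + 68)) = 141*(142 + ((-39 + 1*1**2)*3 + 68)) = 141*(142 + ((-39 + 1*1)*3 + 68)) = 141*(142 + ((-39 + 1)*3 + 68)) = 141*(142 + (-38*3 + 68)) = 141*(142 + (-114 + 68)) = 141*(142 - 46) = 141*96 = 13536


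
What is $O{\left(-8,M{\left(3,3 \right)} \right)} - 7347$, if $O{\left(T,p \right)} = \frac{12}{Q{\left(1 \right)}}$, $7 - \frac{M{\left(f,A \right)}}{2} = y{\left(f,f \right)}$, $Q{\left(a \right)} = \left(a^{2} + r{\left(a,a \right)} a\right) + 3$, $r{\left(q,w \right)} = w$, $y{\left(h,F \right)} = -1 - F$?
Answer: $- \frac{36723}{5} \approx -7344.6$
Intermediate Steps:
$Q{\left(a \right)} = 3 + 2 a^{2}$ ($Q{\left(a \right)} = \left(a^{2} + a a\right) + 3 = \left(a^{2} + a^{2}\right) + 3 = 2 a^{2} + 3 = 3 + 2 a^{2}$)
$M{\left(f,A \right)} = 16 + 2 f$ ($M{\left(f,A \right)} = 14 - 2 \left(-1 - f\right) = 14 + \left(2 + 2 f\right) = 16 + 2 f$)
$O{\left(T,p \right)} = \frac{12}{5}$ ($O{\left(T,p \right)} = \frac{12}{3 + 2 \cdot 1^{2}} = \frac{12}{3 + 2 \cdot 1} = \frac{12}{3 + 2} = \frac{12}{5}$)
$O{\left(-8,M{\left(3,3 \right)} \right)} - 7347 = \frac{12}{5} - 7347 = - \frac{36723}{5}$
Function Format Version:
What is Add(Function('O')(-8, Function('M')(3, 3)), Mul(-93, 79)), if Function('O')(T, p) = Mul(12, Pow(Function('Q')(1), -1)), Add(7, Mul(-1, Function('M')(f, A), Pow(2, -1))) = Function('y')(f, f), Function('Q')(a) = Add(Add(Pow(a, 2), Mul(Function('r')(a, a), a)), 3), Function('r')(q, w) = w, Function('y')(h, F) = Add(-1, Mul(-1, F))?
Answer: Rational(-36723, 5) ≈ -7344.6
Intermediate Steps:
Function('Q')(a) = Add(3, Mul(2, Pow(a, 2))) (Function('Q')(a) = Add(Add(Pow(a, 2), Mul(a, a)), 3) = Add(Add(Pow(a, 2), Pow(a, 2)), 3) = Add(Mul(2, Pow(a, 2)), 3) = Add(3, Mul(2, Pow(a, 2))))
Function('M')(f, A) = Add(16, Mul(2, f)) (Function('M')(f, A) = Add(14, Mul(-2, Add(-1, Mul(-1, f)))) = Add(14, Add(2, Mul(2, f))) = Add(16, Mul(2, f)))
Function('O')(T, p) = Rational(12, 5) (Function('O')(T, p) = Mul(12, Pow(Add(3, Mul(2, Pow(1, 2))), -1)) = Mul(12, Pow(Add(3, Mul(2, 1)), -1)) = Mul(12, Pow(Add(3, 2), -1)) = Mul(12, Pow(5, -1)) = Mul(12, Rational(1, 5)) = Rational(12, 5))
Add(Function('O')(-8, Function('M')(3, 3)), Mul(-93, 79)) = Add(Rational(12, 5), Mul(-93, 79)) = Add(Rational(12, 5), -7347) = Rational(-36723, 5)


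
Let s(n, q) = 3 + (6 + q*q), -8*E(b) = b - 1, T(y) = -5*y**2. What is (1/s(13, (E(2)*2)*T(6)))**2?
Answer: 1/4137156 ≈ 2.4171e-7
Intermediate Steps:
E(b) = 1/8 - b/8 (E(b) = -(b - 1)/8 = -(-1 + b)/8 = 1/8 - b/8)
s(n, q) = 9 + q**2 (s(n, q) = 3 + (6 + q**2) = 9 + q**2)
(1/s(13, (E(2)*2)*T(6)))**2 = (1/(9 + (((1/8 - 1/8*2)*2)*(-5*6**2))**2))**2 = (1/(9 + (((1/8 - 1/4)*2)*(-5*36))**2))**2 = (1/(9 + (-1/8*2*(-180))**2))**2 = (1/(9 + (-1/4*(-180))**2))**2 = (1/(9 + 45**2))**2 = (1/(9 + 2025))**2 = (1/2034)**2 = 1/4137156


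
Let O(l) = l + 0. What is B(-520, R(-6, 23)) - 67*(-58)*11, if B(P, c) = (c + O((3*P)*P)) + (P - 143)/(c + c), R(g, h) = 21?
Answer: 11955317/14 ≈ 8.5395e+5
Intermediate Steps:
O(l) = l
B(P, c) = c + 3*P² + (-143 + P)/(2*c) (B(P, c) = (c + (3*P)*P) + (P - 143)/(c + c) = (c + 3*P²) + (-143 + P)/((2*c)) = (c + 3*P²) + (-143 + P)*(1/(2*c)) = (c + 3*P²) + (-143 + P)/(2*c) = c + 3*P² + (-143 + P)/(2*c))
B(-520, R(-6, 23)) - 67*(-58)*11 = (½)*(-143 - 520 + 2*21*(21 + 3*(-520)²))/21 - 67*(-58)*11 = (½)*(1/21)*(-143 - 520 + 2*21*(21 + 3*270400)) - (-3886)*11 = (½)*(1/21)*(-143 - 520 + 2*21*(21 + 811200)) - 1*(-42746) = (½)*(1/21)*(-143 - 520 + 2*21*811221) + 42746 = (½)*(1/21)*(-143 - 520 + 34071282) + 42746 = (½)*(1/21)*34070619 + 42746 = 11356873/14 + 42746 = 11955317/14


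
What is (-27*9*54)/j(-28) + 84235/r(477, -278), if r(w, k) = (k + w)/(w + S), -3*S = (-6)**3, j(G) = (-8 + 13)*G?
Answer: 3238456689/13930 ≈ 2.3248e+5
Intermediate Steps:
j(G) = 5*G
S = 72 (S = -1/3*(-6)**3 = -1/3*(-216) = 72)
r(w, k) = (k + w)/(72 + w) (r(w, k) = (k + w)/(w + 72) = (k + w)/(72 + w))
(-27*9*54)/j(-28) + 84235/r(477, -278) = (-27*9*54)/((5*(-28))) + 84235/(((-278 + 477)/(72 + 477))) = -243*54/(-140) + 84235/((199/549)) = -13122*(-1/140) + 84235/(((1/549)*199)) = 6561/70 + 84235/(199/549) = 6561/70 + 84235*(549/199) = 6561/70 + 46245015/199 = 3238456689/13930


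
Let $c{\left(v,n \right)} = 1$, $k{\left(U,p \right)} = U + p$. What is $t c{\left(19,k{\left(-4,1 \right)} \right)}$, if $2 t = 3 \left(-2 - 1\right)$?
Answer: $- \frac{9}{2} \approx -4.5$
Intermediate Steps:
$t = - \frac{9}{2}$ ($t = \frac{3 \left(-2 - 1\right)}{2} = \frac{3 \left(-3\right)}{2} = \frac{1}{2} \left(-9\right) = - \frac{9}{2} \approx -4.5$)
$t c{\left(19,k{\left(-4,1 \right)} \right)} = \left(- \frac{9}{2}\right) 1 = - \frac{9}{2}$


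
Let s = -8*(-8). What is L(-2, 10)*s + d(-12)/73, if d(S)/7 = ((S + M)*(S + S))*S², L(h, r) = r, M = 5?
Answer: 216064/73 ≈ 2959.8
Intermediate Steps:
d(S) = 14*S³*(5 + S) (d(S) = 7*(((S + 5)*(S + S))*S²) = 7*(((5 + S)*(2*S))*S²) = 7*((2*S*(5 + S))*S²) = 7*(2*S³*(5 + S)) = 14*S³*(5 + S))
s = 64
L(-2, 10)*s + d(-12)/73 = 10*64 + (14*(-12)³*(5 - 12))/73 = 640 + (14*(-1728)*(-7))*(1/73) = 640 + 169344*(1/73) = 640 + 169344/73 = 216064/73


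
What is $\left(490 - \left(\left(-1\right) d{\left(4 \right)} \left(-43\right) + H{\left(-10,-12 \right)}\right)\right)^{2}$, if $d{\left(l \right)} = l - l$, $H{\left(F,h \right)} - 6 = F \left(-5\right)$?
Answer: $188356$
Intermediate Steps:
$H{\left(F,h \right)} = 6 - 5 F$ ($H{\left(F,h \right)} = 6 + F \left(-5\right) = 6 - 5 F$)
$d{\left(l \right)} = 0$
$\left(490 - \left(\left(-1\right) d{\left(4 \right)} \left(-43\right) + H{\left(-10,-12 \right)}\right)\right)^{2} = \left(490 + \left(0 \left(-43\right) - \left(6 - -50\right)\right)\right)^{2} = \left(490 + \left(0 - \left(6 + 50\right)\right)\right)^{2} = \left(490 + \left(0 - 56\right)\right)^{2} = \left(490 - 56\right)^{2} = 434^{2} = 188356$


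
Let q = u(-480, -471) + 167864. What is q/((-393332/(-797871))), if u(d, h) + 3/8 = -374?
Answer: 1069080916707/3146656 ≈ 3.3975e+5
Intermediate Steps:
u(d, h) = -2995/8 (u(d, h) = -3/8 - 374 = -2995/8)
q = 1339917/8 (q = -2995/8 + 167864 = 1339917/8 ≈ 1.6749e+5)
q/((-393332/(-797871))) = 1339917/(8*((-393332/(-797871)))) = 1339917/(8*((-393332*(-1/797871)))) = 1339917/(8*(393332/797871)) = (1339917/8)*(797871/393332) = 1069080916707/3146656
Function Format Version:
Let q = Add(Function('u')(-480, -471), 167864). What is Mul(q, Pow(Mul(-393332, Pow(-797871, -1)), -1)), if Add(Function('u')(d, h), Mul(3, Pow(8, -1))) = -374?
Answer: Rational(1069080916707, 3146656) ≈ 3.3975e+5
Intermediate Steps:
Function('u')(d, h) = Rational(-2995, 8) (Function('u')(d, h) = Add(Rational(-3, 8), -374) = Rational(-2995, 8))
q = Rational(1339917, 8) (q = Add(Rational(-2995, 8), 167864) = Rational(1339917, 8) ≈ 1.6749e+5)
Mul(q, Pow(Mul(-393332, Pow(-797871, -1)), -1)) = Mul(Rational(1339917, 8), Pow(Mul(-393332, Pow(-797871, -1)), -1)) = Mul(Rational(1339917, 8), Pow(Mul(-393332, Rational(-1, 797871)), -1)) = Mul(Rational(1339917, 8), Pow(Rational(393332, 797871), -1)) = Mul(Rational(1339917, 8), Rational(797871, 393332)) = Rational(1069080916707, 3146656)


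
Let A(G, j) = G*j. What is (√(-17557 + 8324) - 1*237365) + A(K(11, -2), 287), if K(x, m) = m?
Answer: -237939 + I*√9233 ≈ -2.3794e+5 + 96.089*I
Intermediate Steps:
(√(-17557 + 8324) - 1*237365) + A(K(11, -2), 287) = (√(-17557 + 8324) - 1*237365) - 2*287 = (√(-9233) - 237365) - 574 = (I*√9233 - 237365) - 574 = (-237365 + I*√9233) - 574 = -237939 + I*√9233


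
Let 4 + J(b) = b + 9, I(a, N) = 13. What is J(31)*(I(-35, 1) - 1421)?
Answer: -50688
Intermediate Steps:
J(b) = 5 + b (J(b) = -4 + (b + 9) = -4 + (9 + b) = 5 + b)
J(31)*(I(-35, 1) - 1421) = (5 + 31)*(13 - 1421) = 36*(-1408) = -50688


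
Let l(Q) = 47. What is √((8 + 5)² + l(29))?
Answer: 6*√6 ≈ 14.697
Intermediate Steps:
√((8 + 5)² + l(29)) = √((8 + 5)² + 47) = √(13² + 47) = √(169 + 47) = √216 = 6*√6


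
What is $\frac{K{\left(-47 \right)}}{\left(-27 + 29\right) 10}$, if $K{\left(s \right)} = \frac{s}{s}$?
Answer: $\frac{1}{20} \approx 0.05$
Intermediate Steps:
$K{\left(s \right)} = 1$
$\frac{K{\left(-47 \right)}}{\left(-27 + 29\right) 10} = 1 \frac{1}{\left(-27 + 29\right) 10} = 1 \frac{1}{2 \cdot 10} = 1 \cdot \frac{1}{20} = \frac{1}{20}$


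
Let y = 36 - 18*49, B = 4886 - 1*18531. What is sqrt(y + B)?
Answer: I*sqrt(14491) ≈ 120.38*I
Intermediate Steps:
B = -13645 (B = 4886 - 18531 = -13645)
y = -846 (y = 36 - 882 = -846)
sqrt(y + B) = sqrt(-846 - 13645) = sqrt(-14491) = I*sqrt(14491)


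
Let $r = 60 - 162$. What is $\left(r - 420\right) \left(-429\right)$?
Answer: $223938$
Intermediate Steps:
$r = -102$
$\left(r - 420\right) \left(-429\right) = \left(-102 - 420\right) \left(-429\right) = \left(-522\right) \left(-429\right) = 223938$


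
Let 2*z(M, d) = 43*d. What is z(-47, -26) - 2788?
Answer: -3347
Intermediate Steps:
z(M, d) = 43*d/2 (z(M, d) = (43*d)/2 = 43*d/2)
z(-47, -26) - 2788 = (43/2)*(-26) - 2788 = -559 - 2788 = -3347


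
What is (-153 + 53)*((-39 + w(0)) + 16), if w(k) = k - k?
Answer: 2300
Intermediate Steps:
w(k) = 0
(-153 + 53)*((-39 + w(0)) + 16) = (-153 + 53)*((-39 + 0) + 16) = -100*(-39 + 16) = -100*(-23) = 2300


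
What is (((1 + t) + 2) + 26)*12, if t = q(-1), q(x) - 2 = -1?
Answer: 360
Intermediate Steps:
q(x) = 1 (q(x) = 2 - 1 = 1)
t = 1
(((1 + t) + 2) + 26)*12 = (((1 + 1) + 2) + 26)*12 = ((2 + 2) + 26)*12 = (4 + 26)*12 = 30*12 = 360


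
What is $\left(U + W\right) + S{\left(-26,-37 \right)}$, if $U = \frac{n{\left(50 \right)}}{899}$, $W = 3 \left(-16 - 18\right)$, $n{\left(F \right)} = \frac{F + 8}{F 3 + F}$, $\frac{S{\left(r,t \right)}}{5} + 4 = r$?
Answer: $- \frac{781199}{3100} \approx -252.0$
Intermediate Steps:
$S{\left(r,t \right)} = -20 + 5 r$
$n{\left(F \right)} = \frac{8 + F}{4 F}$ ($n{\left(F \right)} = \frac{8 + F}{3 F + F} = \frac{8 + F}{4 F}$)
$W = -102$ ($W = 3 \left(-34\right) = -102$)
$U = \frac{1}{3100}$ ($U = \frac{\frac{1}{4} \cdot \frac{1}{50} \left(8 + 50\right)}{899} = \frac{1}{4} \cdot \frac{1}{50} \cdot 58 \cdot \frac{1}{899} = \frac{29}{100} \cdot \frac{1}{899} = \frac{1}{3100} \approx 0.00032258$)
$\left(U + W\right) + S{\left(-26,-37 \right)} = \left(\frac{1}{3100} - 102\right) + \left(-20 + 5 \left(-26\right)\right) = - \frac{316199}{3100} - 150 = - \frac{781199}{3100}$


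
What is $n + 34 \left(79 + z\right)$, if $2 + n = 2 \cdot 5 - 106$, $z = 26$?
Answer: $3472$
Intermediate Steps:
$n = -98$ ($n = -2 + \left(2 \cdot 5 - 106\right) = -2 + \left(10 - 106\right) = -2 - 96 = -98$)
$n + 34 \left(79 + z\right) = -98 + 34 \left(79 + 26\right) = -98 + 34 \cdot 105 = -98 + 3570 = 3472$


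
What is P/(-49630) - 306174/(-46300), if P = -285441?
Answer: 710283348/57446725 ≈ 12.364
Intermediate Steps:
P/(-49630) - 306174/(-46300) = -285441/(-49630) - 306174/(-46300) = -285441*(-1/49630) - 306174*(-1/46300) = 285441/49630 + 153087/23150 = 710283348/57446725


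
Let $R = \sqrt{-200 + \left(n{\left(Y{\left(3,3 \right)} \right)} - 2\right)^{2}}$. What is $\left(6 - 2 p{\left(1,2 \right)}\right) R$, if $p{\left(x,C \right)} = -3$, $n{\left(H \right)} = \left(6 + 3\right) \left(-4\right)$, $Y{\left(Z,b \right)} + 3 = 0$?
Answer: $24 \sqrt{311} \approx 423.24$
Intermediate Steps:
$Y{\left(Z,b \right)} = -3$ ($Y{\left(Z,b \right)} = -3 + 0 = -3$)
$n{\left(H \right)} = -36$ ($n{\left(H \right)} = 9 \left(-4\right) = -36$)
$R = 2 \sqrt{311}$ ($R = \sqrt{-200 + \left(-36 - 2\right)^{2}} = \sqrt{-200 + \left(-38\right)^{2}} = \sqrt{-200 + 1444} = \sqrt{1244} = 2 \sqrt{311} \approx 35.27$)
$\left(6 - 2 p{\left(1,2 \right)}\right) R = \left(6 - -6\right) 2 \sqrt{311} = \left(6 + 6\right) 2 \sqrt{311} = 12 \cdot 2 \sqrt{311} = 24 \sqrt{311}$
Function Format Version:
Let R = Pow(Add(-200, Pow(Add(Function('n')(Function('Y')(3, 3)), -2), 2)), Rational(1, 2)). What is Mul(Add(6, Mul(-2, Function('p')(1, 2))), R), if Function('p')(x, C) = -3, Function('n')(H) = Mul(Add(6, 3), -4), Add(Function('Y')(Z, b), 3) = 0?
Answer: Mul(24, Pow(311, Rational(1, 2))) ≈ 423.24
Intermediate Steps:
Function('Y')(Z, b) = -3 (Function('Y')(Z, b) = Add(-3, 0) = -3)
Function('n')(H) = -36 (Function('n')(H) = Mul(9, -4) = -36)
R = Mul(2, Pow(311, Rational(1, 2))) (R = Pow(Add(-200, Pow(Add(-36, -2), 2)), Rational(1, 2)) = Pow(Add(-200, Pow(-38, 2)), Rational(1, 2)) = Pow(Add(-200, 1444), Rational(1, 2)) = Pow(1244, Rational(1, 2)) = Mul(2, Pow(311, Rational(1, 2))) ≈ 35.270)
Mul(Add(6, Mul(-2, Function('p')(1, 2))), R) = Mul(Add(6, Mul(-2, -3)), Mul(2, Pow(311, Rational(1, 2)))) = Mul(Add(6, 6), Mul(2, Pow(311, Rational(1, 2)))) = Mul(12, Mul(2, Pow(311, Rational(1, 2)))) = Mul(24, Pow(311, Rational(1, 2)))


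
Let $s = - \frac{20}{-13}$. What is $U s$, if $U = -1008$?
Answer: $- \frac{20160}{13} \approx -1550.8$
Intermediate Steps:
$s = \frac{20}{13}$ ($s = \left(-20\right) \left(- \frac{1}{13}\right) = \frac{20}{13} \approx 1.5385$)
$U s = \left(-1008\right) \frac{20}{13} = - \frac{20160}{13}$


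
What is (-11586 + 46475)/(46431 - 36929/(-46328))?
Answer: 1616337592/2151092297 ≈ 0.75140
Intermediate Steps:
(-11586 + 46475)/(46431 - 36929/(-46328)) = 34889/(46431 - 36929*(-1/46328)) = 34889/(46431 + 36929/46328) = 34889/(2151092297/46328) = 34889*(46328/2151092297) = 1616337592/2151092297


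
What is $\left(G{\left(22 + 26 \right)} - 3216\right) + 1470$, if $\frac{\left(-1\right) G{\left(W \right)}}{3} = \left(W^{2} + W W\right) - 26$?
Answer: $-15492$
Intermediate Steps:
$G{\left(W \right)} = 78 - 6 W^{2}$ ($G{\left(W \right)} = - 3 \left(\left(W^{2} + W W\right) - 26\right) = - 3 \left(\left(W^{2} + W^{2}\right) - 26\right) = - 3 \left(2 W^{2} - 26\right) = - 3 \left(-26 + 2 W^{2}\right) = 78 - 6 W^{2}$)
$\left(G{\left(22 + 26 \right)} - 3216\right) + 1470 = \left(\left(78 - 6 \left(22 + 26\right)^{2}\right) - 3216\right) + 1470 = \left(\left(78 - 6 \cdot 48^{2}\right) - 3216\right) + 1470 = \left(\left(78 - 13824\right) - 3216\right) + 1470 = \left(-13746 - 3216\right) + 1470 = -16962 + 1470 = -15492$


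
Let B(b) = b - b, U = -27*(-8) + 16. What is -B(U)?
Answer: 0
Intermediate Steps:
U = 232 (U = 216 + 16 = 232)
B(b) = 0
-B(U) = -1*0 = 0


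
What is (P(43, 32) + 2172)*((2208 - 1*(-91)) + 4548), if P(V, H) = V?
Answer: 15166105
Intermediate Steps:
(P(43, 32) + 2172)*((2208 - 1*(-91)) + 4548) = (43 + 2172)*((2208 - 1*(-91)) + 4548) = 2215*((2208 + 91) + 4548) = 2215*(2299 + 4548) = 2215*6847 = 15166105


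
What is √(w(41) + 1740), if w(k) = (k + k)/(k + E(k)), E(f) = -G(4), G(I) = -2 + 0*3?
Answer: √3220786/43 ≈ 41.736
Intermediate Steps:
G(I) = -2 (G(I) = -2 + 0 = -2)
E(f) = 2 (E(f) = -1*(-2) = 2)
w(k) = 2*k/(2 + k) (w(k) = (k + k)/(k + 2) = (2*k)/(2 + k) = 2*k/(2 + k))
√(w(41) + 1740) = √(2*41/(2 + 41) + 1740) = √(2*41/43 + 1740) = √(2*41*(1/43) + 1740) = √(82/43 + 1740) = √(74902/43) = √3220786/43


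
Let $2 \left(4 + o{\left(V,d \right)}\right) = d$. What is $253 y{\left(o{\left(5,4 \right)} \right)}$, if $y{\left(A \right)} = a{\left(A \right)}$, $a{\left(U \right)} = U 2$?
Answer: $-1012$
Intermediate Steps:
$o{\left(V,d \right)} = -4 + \frac{d}{2}$
$a{\left(U \right)} = 2 U$
$y{\left(A \right)} = 2 A$
$253 y{\left(o{\left(5,4 \right)} \right)} = 253 \cdot 2 \left(-4 + \frac{1}{2} \cdot 4\right) = 253 \cdot 2 \left(-4 + 2\right) = 253 \cdot 2 \left(-2\right) = 253 \left(-4\right) = -1012$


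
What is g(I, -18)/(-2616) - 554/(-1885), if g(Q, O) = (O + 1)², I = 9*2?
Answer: 904499/4931160 ≈ 0.18343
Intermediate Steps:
I = 18
g(Q, O) = (1 + O)²
g(I, -18)/(-2616) - 554/(-1885) = (1 - 18)²/(-2616) - 554/(-1885) = (-17)²*(-1/2616) - 554*(-1/1885) = 289*(-1/2616) + 554/1885 = -289/2616 + 554/1885 = 904499/4931160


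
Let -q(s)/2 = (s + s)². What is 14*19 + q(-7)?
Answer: -126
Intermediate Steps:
q(s) = -8*s² (q(s) = -2*(s + s)² = -2*4*s² = -8*s²)
14*19 + q(-7) = 14*19 - 8*(-7)² = 266 - 8*49 = 266 - 392 = -126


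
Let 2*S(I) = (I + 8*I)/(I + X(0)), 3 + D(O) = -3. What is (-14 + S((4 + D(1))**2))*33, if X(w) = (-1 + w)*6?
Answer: -759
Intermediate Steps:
D(O) = -6 (D(O) = -3 - 3 = -6)
X(w) = -6 + 6*w
S(I) = 9*I/(2*(-6 + I)) (S(I) = ((I + 8*I)/(I + (-6 + 6*0)))/2 = ((9*I)/(I + (-6 + 0)))/2 = ((9*I)/(I - 6))/2 = ((9*I)/(-6 + I))/2 = (9*I/(-6 + I))/2 = 9*I/(2*(-6 + I)))
(-14 + S((4 + D(1))**2))*33 = (-14 + 9*(4 - 6)**2/(2*(-6 + (4 - 6)**2)))*33 = (-14 + (9/2)*(-2)**2/(-6 + (-2)**2))*33 = (-14 + (9/2)*4/(-6 + 4))*33 = (-14 + (9/2)*4/(-2))*33 = (-14 + (9/2)*4*(-1/2))*33 = (-14 - 9)*33 = -23*33 = -759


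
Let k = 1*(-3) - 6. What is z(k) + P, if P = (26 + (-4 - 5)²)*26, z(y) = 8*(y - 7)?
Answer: 2654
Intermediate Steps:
k = -9 (k = -3 - 6 = -9)
z(y) = -56 + 8*y (z(y) = 8*(-7 + y) = -56 + 8*y)
P = 2782 (P = (26 + (-9)²)*26 = (26 + 81)*26 = 107*26 = 2782)
z(k) + P = (-56 + 8*(-9)) + 2782 = (-56 - 72) + 2782 = -128 + 2782 = 2654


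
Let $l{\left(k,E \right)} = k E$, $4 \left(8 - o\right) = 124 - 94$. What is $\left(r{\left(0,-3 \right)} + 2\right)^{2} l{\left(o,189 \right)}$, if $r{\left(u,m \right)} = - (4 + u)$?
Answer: $378$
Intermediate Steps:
$o = \frac{1}{2}$ ($o = 8 - \frac{124 - 94}{4} = 8 - \frac{15}{2} = \frac{1}{2} \approx 0.5$)
$r{\left(u,m \right)} = -4 - u$
$l{\left(k,E \right)} = E k$
$\left(r{\left(0,-3 \right)} + 2\right)^{2} l{\left(o,189 \right)} = \left(\left(-4 - 0\right) + 2\right)^{2} \cdot 189 \cdot \frac{1}{2} = \left(\left(-4 + 0\right) + 2\right)^{2} \cdot \frac{189}{2} = \left(-4 + 2\right)^{2} \cdot \frac{189}{2} = \left(-2\right)^{2} \cdot \frac{189}{2} = 4 \cdot \frac{189}{2} = 378$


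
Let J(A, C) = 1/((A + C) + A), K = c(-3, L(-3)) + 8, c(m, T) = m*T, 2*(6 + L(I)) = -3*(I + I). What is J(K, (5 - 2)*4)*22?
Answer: 11/5 ≈ 2.2000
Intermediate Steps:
L(I) = -6 - 3*I (L(I) = -6 + (-3*(I + I))/2 = -6 + (-6*I)/2 = -6 - 3*I)
c(m, T) = T*m
K = -1 (K = (-6 - 3*(-3))*(-3) + 8 = (-6 + 9)*(-3) + 8 = 3*(-3) + 8 = -9 + 8 = -1)
J(A, C) = 1/(C + 2*A)
J(K, (5 - 2)*4)*22 = 22/((5 - 2)*4 + 2*(-1)) = 22/(3*4 - 2) = 22/(12 - 2) = 22/10 = (⅒)*22 = 11/5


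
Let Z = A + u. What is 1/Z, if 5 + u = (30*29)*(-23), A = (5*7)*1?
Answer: -1/19980 ≈ -5.0050e-5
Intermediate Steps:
A = 35 (A = 35*1 = 35)
u = -20015 (u = -5 + (30*29)*(-23) = -5 + 870*(-23) = -5 - 20010 = -20015)
Z = -19980 (Z = 35 - 20015 = -19980)
1/Z = 1/(-19980) = -1/19980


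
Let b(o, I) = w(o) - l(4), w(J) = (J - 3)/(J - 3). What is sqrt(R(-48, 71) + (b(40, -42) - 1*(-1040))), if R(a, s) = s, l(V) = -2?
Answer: sqrt(1114) ≈ 33.377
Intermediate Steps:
w(J) = 1 (w(J) = (-3 + J)/(-3 + J) = 1)
b(o, I) = 3 (b(o, I) = 1 - 1*(-2) = 1 + 2 = 3)
sqrt(R(-48, 71) + (b(40, -42) - 1*(-1040))) = sqrt(71 + (3 - 1*(-1040))) = sqrt(71 + (3 + 1040)) = sqrt(71 + 1043) = sqrt(1114)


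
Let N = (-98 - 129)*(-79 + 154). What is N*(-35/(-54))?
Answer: -198625/18 ≈ -11035.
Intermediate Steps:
N = -17025 (N = -227*75 = -17025)
N*(-35/(-54)) = -(-595875)/(-54) = -(-595875)*(-1)/54 = -17025*35/54 = -198625/18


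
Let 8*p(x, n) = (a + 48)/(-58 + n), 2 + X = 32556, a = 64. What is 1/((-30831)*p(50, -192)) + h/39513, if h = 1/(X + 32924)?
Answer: 2200028861/3798426494754 ≈ 0.00057920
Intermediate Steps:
X = 32554 (X = -2 + 32556 = 32554)
p(x, n) = 14/(-58 + n) (p(x, n) = ((64 + 48)/(-58 + n))/8 = (112/(-58 + n))/8 = 14/(-58 + n))
h = 1/65478 (h = 1/(32554 + 32924) = 1/65478 ≈ 1.5272e-5)
1/((-30831)*p(50, -192)) + h/39513 = 1/((-30831)*((14/(-58 - 192)))) + (1/65478)/39513 = -1/(30831*(14/(-250))) + (1/65478)*(1/39513) = -1/(30831*(14*(-1/250))) + 1/2587232214 = -1/(30831*(-7/125)) + 1/2587232214 = -1/30831*(-125/7) + 1/2587232214 = 125/215817 + 1/2587232214 = 2200028861/3798426494754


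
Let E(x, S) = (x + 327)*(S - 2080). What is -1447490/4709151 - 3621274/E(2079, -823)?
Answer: 1157160228259/5481936806553 ≈ 0.21109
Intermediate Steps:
E(x, S) = (-2080 + S)*(327 + x) (E(x, S) = (327 + x)*(-2080 + S) = (-2080 + S)*(327 + x))
-1447490/4709151 - 3621274/E(2079, -823) = -1447490/4709151 - 3621274/(-680160 - 2080*2079 + 327*(-823) - 823*2079) = -1447490*1/4709151 - 3621274/(-680160 - 4324320 - 269121 - 1711017) = -1447490/4709151 - 3621274/(-6984618) = -1447490/4709151 - 3621274*(-1/6984618) = -1447490/4709151 + 1810637/3492309 = 1157160228259/5481936806553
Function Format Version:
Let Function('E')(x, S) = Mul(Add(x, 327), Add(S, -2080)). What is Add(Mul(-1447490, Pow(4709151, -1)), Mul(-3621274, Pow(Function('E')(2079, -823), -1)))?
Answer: Rational(1157160228259, 5481936806553) ≈ 0.21109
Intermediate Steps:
Function('E')(x, S) = Mul(Add(-2080, S), Add(327, x)) (Function('E')(x, S) = Mul(Add(327, x), Add(-2080, S)) = Mul(Add(-2080, S), Add(327, x)))
Add(Mul(-1447490, Pow(4709151, -1)), Mul(-3621274, Pow(Function('E')(2079, -823), -1))) = Add(Mul(-1447490, Pow(4709151, -1)), Mul(-3621274, Pow(Add(-680160, Mul(-2080, 2079), Mul(327, -823), Mul(-823, 2079)), -1))) = Add(Mul(-1447490, Rational(1, 4709151)), Mul(-3621274, Pow(Add(-680160, -4324320, -269121, -1711017), -1))) = Add(Rational(-1447490, 4709151), Mul(-3621274, Pow(-6984618, -1))) = Add(Rational(-1447490, 4709151), Mul(-3621274, Rational(-1, 6984618))) = Add(Rational(-1447490, 4709151), Rational(1810637, 3492309)) = Rational(1157160228259, 5481936806553)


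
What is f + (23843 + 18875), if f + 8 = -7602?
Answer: 35108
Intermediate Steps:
f = -7610 (f = -8 - 7602 = -7610)
f + (23843 + 18875) = -7610 + (23843 + 18875) = -7610 + 42718 = 35108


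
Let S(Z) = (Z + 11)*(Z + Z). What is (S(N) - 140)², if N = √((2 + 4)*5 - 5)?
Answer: 400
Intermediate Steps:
N = 5 (N = √(6*5 - 5) = √(30 - 5) = √25 = 5)
S(Z) = 2*Z*(11 + Z) (S(Z) = (11 + Z)*(2*Z) = 2*Z*(11 + Z))
(S(N) - 140)² = (2*5*(11 + 5) - 140)² = (2*5*16 - 140)² = (160 - 140)² = 20² = 400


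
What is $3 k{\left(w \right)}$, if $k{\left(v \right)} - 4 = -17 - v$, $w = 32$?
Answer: $-135$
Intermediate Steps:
$k{\left(v \right)} = -13 - v$ ($k{\left(v \right)} = 4 - \left(17 + v\right) = -13 - v$)
$3 k{\left(w \right)} = 3 \left(-13 - 32\right) = 3 \left(-45\right) = -135$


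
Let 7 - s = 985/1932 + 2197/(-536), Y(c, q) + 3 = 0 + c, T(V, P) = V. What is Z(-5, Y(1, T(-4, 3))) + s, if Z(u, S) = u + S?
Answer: 929161/258888 ≈ 3.5890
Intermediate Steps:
Y(c, q) = -3 + c (Y(c, q) = -3 + (0 + c) = -3 + c)
s = 2741377/258888 (s = 7 - (985/1932 + 2197/(-536)) = 7 - (985*(1/1932) + 2197*(-1/536)) = 7 - (985/1932 - 2197/536) = 7 - 1*(-929161/258888) = 7 + 929161/258888 = 2741377/258888 ≈ 10.589)
Z(u, S) = S + u
Z(-5, Y(1, T(-4, 3))) + s = ((-3 + 1) - 5) + 2741377/258888 = (-2 - 5) + 2741377/258888 = -7 + 2741377/258888 = 929161/258888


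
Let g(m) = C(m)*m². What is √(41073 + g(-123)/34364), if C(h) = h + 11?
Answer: √25022851701/781 ≈ 202.54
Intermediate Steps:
C(h) = 11 + h
g(m) = m²*(11 + m) (g(m) = (11 + m)*m² = m²*(11 + m))
√(41073 + g(-123)/34364) = √(41073 + ((-123)²*(11 - 123))/34364) = √(41073 + (15129*(-112))*(1/34364)) = √(41073 - 1694448*1/34364) = √(41073 - 423612/8591) = √(352434531/8591) = √25022851701/781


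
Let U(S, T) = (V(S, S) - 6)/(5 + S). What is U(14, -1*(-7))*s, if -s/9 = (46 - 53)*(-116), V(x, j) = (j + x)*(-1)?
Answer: 248472/19 ≈ 13077.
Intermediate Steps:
V(x, j) = -j - x
s = -7308 (s = -9*(46 - 53)*(-116) = -(-63)*(-116) = -9*812 = -7308)
U(S, T) = (-6 - 2*S)/(5 + S) (U(S, T) = ((-S - S) - 6)/(5 + S) = (-2*S - 6)/(5 + S) = (-6 - 2*S)/(5 + S))
U(14, -1*(-7))*s = (2*(-3 - 1*14)/(5 + 14))*(-7308) = (2*(-3 - 14)/19)*(-7308) = (2*(1/19)*(-17))*(-7308) = -34/19*(-7308) = 248472/19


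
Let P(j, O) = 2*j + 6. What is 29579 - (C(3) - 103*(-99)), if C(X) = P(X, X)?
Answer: 19370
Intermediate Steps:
P(j, O) = 6 + 2*j
C(X) = 6 + 2*X
29579 - (C(3) - 103*(-99)) = 29579 - ((6 + 2*3) - 103*(-99)) = 29579 - ((6 + 6) + 10197) = 29579 - (12 + 10197) = 29579 - 1*10209 = 29579 - 10209 = 19370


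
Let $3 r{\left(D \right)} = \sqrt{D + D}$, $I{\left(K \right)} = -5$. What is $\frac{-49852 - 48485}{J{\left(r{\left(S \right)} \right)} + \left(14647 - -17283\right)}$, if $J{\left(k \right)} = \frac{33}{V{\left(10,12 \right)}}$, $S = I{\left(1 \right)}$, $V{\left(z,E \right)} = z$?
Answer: $- \frac{983370}{319333} \approx -3.0794$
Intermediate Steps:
$S = -5$
$r{\left(D \right)} = \frac{\sqrt{2} \sqrt{D}}{3}$ ($r{\left(D \right)} = \frac{\sqrt{D + D}}{3} = \frac{\sqrt{2 D}}{3} = \frac{\sqrt{2} \sqrt{D}}{3}$)
$J{\left(k \right)} = \frac{33}{10}$
$\frac{-49852 - 48485}{J{\left(r{\left(S \right)} \right)} + \left(14647 - -17283\right)} = \frac{-49852 - 48485}{\frac{33}{10} + \left(14647 - -17283\right)} = - \frac{98337}{\frac{33}{10} + \left(14647 + 17283\right)} = - \frac{98337}{\frac{33}{10} + 31930} = - \frac{98337}{\frac{319333}{10}} = \left(-98337\right) \frac{10}{319333} = - \frac{983370}{319333}$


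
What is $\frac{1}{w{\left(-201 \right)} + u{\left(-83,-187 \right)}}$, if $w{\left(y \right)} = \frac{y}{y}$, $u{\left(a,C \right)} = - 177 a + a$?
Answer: $\frac{1}{14609} \approx 6.8451 \cdot 10^{-5}$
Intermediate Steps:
$u{\left(a,C \right)} = - 176 a$
$w{\left(y \right)} = 1$
$\frac{1}{w{\left(-201 \right)} + u{\left(-83,-187 \right)}} = \frac{1}{1 - -14608} = \frac{1}{1 + 14608} = \frac{1}{14609}$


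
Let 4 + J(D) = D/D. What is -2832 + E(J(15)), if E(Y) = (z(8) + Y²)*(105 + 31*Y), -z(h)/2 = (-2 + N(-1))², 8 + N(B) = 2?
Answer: -4260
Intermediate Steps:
N(B) = -6 (N(B) = -8 + 2 = -6)
z(h) = -128 (z(h) = -2*(-2 - 6)² = -2*(-8)² = -2*64 = -128)
J(D) = -3 (J(D) = -4 + D/D = -4 + 1 = -3)
E(Y) = (-128 + Y²)*(105 + 31*Y)
-2832 + E(J(15)) = -2832 + (-13440 - 3968*(-3) + 31*(-3)³ + 105*(-3)²) = -2832 + (-13440 + 11904 + 31*(-27) + 105*9) = -2832 + (-13440 + 11904 - 837 + 945) = -2832 - 1428 = -4260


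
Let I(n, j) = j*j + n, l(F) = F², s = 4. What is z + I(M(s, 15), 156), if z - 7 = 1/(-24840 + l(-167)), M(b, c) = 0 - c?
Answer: 74176073/3049 ≈ 24328.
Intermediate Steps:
M(b, c) = -c
I(n, j) = n + j² (I(n, j) = j² + n = n + j²)
z = 21344/3049 (z = 7 + 1/(-24840 + (-167)²) = 7 + 1/(-24840 + 27889) = 7 + 1/3049 = 21344/3049 ≈ 7.0003)
z + I(M(s, 15), 156) = 21344/3049 + (-1*15 + 156²) = 21344/3049 + (-15 + 24336) = 21344/3049 + 24321 = 74176073/3049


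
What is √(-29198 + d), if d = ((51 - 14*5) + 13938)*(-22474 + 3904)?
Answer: 2*I*√64626257 ≈ 16078.0*I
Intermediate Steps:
d = -258475830 (d = ((51 - 70) + 13938)*(-18570) = (-19 + 13938)*(-18570) = 13919*(-18570) = -258475830)
√(-29198 + d) = √(-29198 - 258475830) = √(-258505028) = 2*I*√64626257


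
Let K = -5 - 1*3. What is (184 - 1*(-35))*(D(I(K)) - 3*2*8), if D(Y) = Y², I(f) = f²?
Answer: 886512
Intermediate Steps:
K = -8 (K = -5 - 3 = -8)
(184 - 1*(-35))*(D(I(K)) - 3*2*8) = (184 - 1*(-35))*(((-8)²)² - 3*2*8) = (184 + 35)*(64² - 6*8) = 219*(4096 - 48) = 219*4048 = 886512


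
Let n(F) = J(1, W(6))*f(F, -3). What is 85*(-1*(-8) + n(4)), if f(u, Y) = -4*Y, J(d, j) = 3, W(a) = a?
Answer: 3740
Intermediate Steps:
n(F) = 36 (n(F) = 3*(-4*(-3)) = 3*12 = 36)
85*(-1*(-8) + n(4)) = 85*(-1*(-8) + 36) = 85*(8 + 36) = 85*44 = 3740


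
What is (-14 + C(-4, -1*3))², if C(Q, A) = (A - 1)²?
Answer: 4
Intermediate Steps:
C(Q, A) = (-1 + A)²
(-14 + C(-4, -1*3))² = (-14 + (-1 - 1*3)²)² = (-14 + (-1 - 3)²)² = (-14 + (-4)²)² = (-14 + 16)² = 2² = 4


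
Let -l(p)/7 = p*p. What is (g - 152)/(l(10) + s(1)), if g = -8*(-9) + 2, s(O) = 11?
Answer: 6/53 ≈ 0.11321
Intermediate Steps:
l(p) = -7*p² (l(p) = -7*p*p = -7*p²)
g = 74 (g = 72 + 2 = 74)
(g - 152)/(l(10) + s(1)) = (74 - 152)/(-7*10² + 11) = -78/(-7*100 + 11) = -78/(-700 + 11) = -78/(-689) = -78*(-1/689) = 6/53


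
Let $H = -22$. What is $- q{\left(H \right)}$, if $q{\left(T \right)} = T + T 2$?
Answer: $66$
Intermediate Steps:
$q{\left(T \right)} = 3 T$ ($q{\left(T \right)} = T + 2 T = 3 T$)
$- q{\left(H \right)} = - 3 \left(-22\right) = \left(-1\right) \left(-66\right) = 66$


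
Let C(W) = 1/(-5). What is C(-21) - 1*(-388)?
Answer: 1939/5 ≈ 387.80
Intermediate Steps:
C(W) = -⅕
C(-21) - 1*(-388) = -⅕ - 1*(-388) = -⅕ + 388 = 1939/5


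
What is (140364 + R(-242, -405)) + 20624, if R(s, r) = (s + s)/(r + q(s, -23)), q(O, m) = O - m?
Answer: 25114249/156 ≈ 1.6099e+5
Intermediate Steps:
R(s, r) = 2*s/(23 + r + s) (R(s, r) = (s + s)/(r + (s - 1*(-23))) = (2*s)/(r + (s + 23)) = (2*s)/(r + (23 + s)) = (2*s)/(23 + r + s) = 2*s/(23 + r + s))
(140364 + R(-242, -405)) + 20624 = (140364 + 2*(-242)/(23 - 405 - 242)) + 20624 = (140364 + 2*(-242)/(-624)) + 20624 = (140364 + 2*(-242)*(-1/624)) + 20624 = (140364 + 121/156) + 20624 = 21896905/156 + 20624 = 25114249/156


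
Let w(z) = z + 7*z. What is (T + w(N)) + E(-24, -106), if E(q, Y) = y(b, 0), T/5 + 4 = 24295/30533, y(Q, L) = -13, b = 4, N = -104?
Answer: -26289570/30533 ≈ -861.02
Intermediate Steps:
T = -489185/30533 (T = -20 + 5*(24295/30533) = -20 + 121475/30533 = -489185/30533 ≈ -16.022)
w(z) = 8*z
E(q, Y) = -13
(T + w(N)) + E(-24, -106) = (-489185/30533 + 8*(-104)) - 13 = (-489185/30533 - 832) - 13 = -25892641/30533 - 13 = -26289570/30533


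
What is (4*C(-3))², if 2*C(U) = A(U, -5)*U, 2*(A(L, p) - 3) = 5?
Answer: 1089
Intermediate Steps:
A(L, p) = 11/2 (A(L, p) = 3 + (½)*5 = 3 + 5/2 = 11/2)
C(U) = 11*U/4 (C(U) = (11*U/2)/2 = 11*U/4)
(4*C(-3))² = (4*((11/4)*(-3)))² = (4*(-33/4))² = (-33)² = 1089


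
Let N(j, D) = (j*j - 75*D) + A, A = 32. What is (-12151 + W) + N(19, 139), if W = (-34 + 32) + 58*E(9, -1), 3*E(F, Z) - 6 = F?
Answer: -21895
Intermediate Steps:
E(F, Z) = 2 + F/3
W = 288 (W = (-34 + 32) + 58*(2 + (⅓)*9) = -2 + 58*(2 + 3) = -2 + 58*5 = -2 + 290 = 288)
N(j, D) = 32 + j² - 75*D (N(j, D) = (j*j - 75*D) + 32 = (j² - 75*D) + 32 = 32 + j² - 75*D)
(-12151 + W) + N(19, 139) = (-12151 + 288) + (32 + 19² - 75*139) = -11863 + (32 + 361 - 10425) = -11863 - 10032 = -21895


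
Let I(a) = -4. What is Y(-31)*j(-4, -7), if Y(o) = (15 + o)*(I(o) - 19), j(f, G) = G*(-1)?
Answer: 2576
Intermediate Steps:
j(f, G) = -G
Y(o) = -345 - 23*o (Y(o) = (15 + o)*(-4 - 19) = (15 + o)*(-23) = -345 - 23*o)
Y(-31)*j(-4, -7) = (-345 - 23*(-31))*(-1*(-7)) = (-345 + 713)*7 = 368*7 = 2576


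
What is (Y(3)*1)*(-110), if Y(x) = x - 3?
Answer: 0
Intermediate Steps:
Y(x) = -3 + x
(Y(3)*1)*(-110) = ((-3 + 3)*1)*(-110) = (0*1)*(-110) = 0*(-110) = 0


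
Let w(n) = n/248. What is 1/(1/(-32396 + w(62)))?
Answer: -129583/4 ≈ -32396.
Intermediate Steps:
w(n) = n/248 (w(n) = n*(1/248) = n/248)
1/(1/(-32396 + w(62))) = 1/(1/(-32396 + (1/248)*62)) = 1/(1/(-32396 + ¼)) = 1/(1/(-129583/4)) = 1/(-4/129583) = -129583/4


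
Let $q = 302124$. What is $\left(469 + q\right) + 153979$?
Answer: $456572$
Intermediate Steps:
$\left(469 + q\right) + 153979 = \left(469 + 302124\right) + 153979 = 302593 + 153979 = 456572$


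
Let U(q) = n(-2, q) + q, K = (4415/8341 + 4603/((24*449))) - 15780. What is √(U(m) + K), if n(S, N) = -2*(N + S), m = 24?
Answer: I*√31909662608511881598/44941308 ≈ 125.69*I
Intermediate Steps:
n(S, N) = -2*N - 2*S
K = -1418261710817/89882616 (K = (4415*(1/8341) + 4603/10776) - 15780 = (4415/8341 + 4603*(1/10776)) - 15780 = (4415/8341 + 4603/10776) - 15780 = 85969663/89882616 - 15780 = -1418261710817/89882616 ≈ -15779.)
U(q) = 4 - q (U(q) = (-2*q - 2*(-2)) + q = (-2*q + 4) + q = (4 - 2*q) + q = 4 - q)
√(U(m) + K) = √((4 - 1*24) - 1418261710817/89882616) = √((4 - 24) - 1418261710817/89882616) = √(-20 - 1418261710817/89882616) = √(-1420059363137/89882616) = I*√31909662608511881598/44941308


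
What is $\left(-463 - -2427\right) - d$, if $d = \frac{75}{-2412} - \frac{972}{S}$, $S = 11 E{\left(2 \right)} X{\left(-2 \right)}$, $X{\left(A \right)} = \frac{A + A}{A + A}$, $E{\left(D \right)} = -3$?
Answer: $\frac{17109395}{8844} \approx 1934.6$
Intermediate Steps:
$X{\left(A \right)} = 1$ ($X{\left(A \right)} = \frac{2 A}{2 A} = 2 A \frac{1}{2 A} = 1$)
$S = -33$ ($S = 11 \left(-3\right) 1 = \left(-33\right) 1 = -33$)
$d = \frac{260221}{8844}$ ($d = \frac{75}{-2412} - \frac{972}{-33} = 75 \left(- \frac{1}{2412}\right) - - \frac{324}{11} = - \frac{25}{804} + \frac{324}{11} = \frac{260221}{8844} \approx 29.423$)
$\left(-463 - -2427\right) - d = \left(-463 - -2427\right) - \frac{260221}{8844} = \left(-463 + 2427\right) - \frac{260221}{8844} = 1964 - \frac{260221}{8844} = \frac{17109395}{8844}$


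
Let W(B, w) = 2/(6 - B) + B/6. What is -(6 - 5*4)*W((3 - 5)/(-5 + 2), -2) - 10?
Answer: -115/36 ≈ -3.1944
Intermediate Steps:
W(B, w) = 2/(6 - B) + B/6 (W(B, w) = 2/(6 - B) + B*(1/6) = 2/(6 - B) + B/6)
-(6 - 5*4)*W((3 - 5)/(-5 + 2), -2) - 10 = -(6 - 5*4)*(-2 - (3 - 5)/(-5 + 2) + ((3 - 5)/(-5 + 2))**2/6)/(-6 + (3 - 5)/(-5 + 2)) - 10 = -(6 - 20)*(-2 - (-2)/(-3) + (-2/(-3))**2/6)/(-6 - 2/(-3)) - 10 = -(-14)*(-2 - (-2)*(-1)/3 + (-2*(-1/3))**2/6)/(-6 - 2*(-1/3)) - 10 = -(-14)*(-2 - 1*2/3 + (2/3)**2/6)/(-6 + 2/3) - 10 = -(-14)*(-2 - 2/3 + (1/6)*(4/9))/(-16/3) - 10 = -(-14)*(-3*(-2 - 2/3 + 2/27)/16) - 10 = -(-14)*(-3/16*(-70/27)) - 10 = -(-14)*35/72 - 10 = -1*(-245/36) - 10 = 245/36 - 10 = -115/36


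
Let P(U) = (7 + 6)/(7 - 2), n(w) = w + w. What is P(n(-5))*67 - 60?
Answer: 571/5 ≈ 114.20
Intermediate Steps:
n(w) = 2*w
P(U) = 13/5
P(n(-5))*67 - 60 = (13/5)*67 - 60 = 871/5 - 60 = 571/5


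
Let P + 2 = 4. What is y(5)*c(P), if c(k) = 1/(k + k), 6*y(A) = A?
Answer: 5/24 ≈ 0.20833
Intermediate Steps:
P = 2 (P = -2 + 4 = 2)
y(A) = A/6
c(k) = 1/(2*k)
y(5)*c(P) = ((⅙)*5)*((½)/2) = 5*((½)*(½))/6 = (⅚)*(¼) = 5/24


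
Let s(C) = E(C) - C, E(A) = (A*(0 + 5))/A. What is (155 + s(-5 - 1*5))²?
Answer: 28900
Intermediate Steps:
E(A) = 5 (E(A) = (A*5)/A = (5*A)/A = 5)
s(C) = 5 - C
(155 + s(-5 - 1*5))² = (155 + (5 - (-5 - 1*5)))² = (155 + (5 - (-5 - 5)))² = (155 + (5 - 1*(-10)))² = (155 + (5 + 10))² = (155 + 15)² = 170² = 28900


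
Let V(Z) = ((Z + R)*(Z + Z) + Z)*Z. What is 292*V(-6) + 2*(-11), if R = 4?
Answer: -31558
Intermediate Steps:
V(Z) = Z*(Z + 2*Z*(4 + Z)) (V(Z) = ((Z + 4)*(Z + Z) + Z)*Z = ((4 + Z)*(2*Z) + Z)*Z = (2*Z*(4 + Z) + Z)*Z = (Z + 2*Z*(4 + Z))*Z = Z*(Z + 2*Z*(4 + Z)))
292*V(-6) + 2*(-11) = 292*((-6)**2*(9 + 2*(-6))) + 2*(-11) = 292*(36*(9 - 12)) - 22 = 292*(36*(-3)) - 22 = 292*(-108) - 22 = -31536 - 22 = -31558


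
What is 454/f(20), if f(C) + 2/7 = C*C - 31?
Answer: 3178/2581 ≈ 1.2313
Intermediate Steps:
f(C) = -219/7 + C**2 (f(C) = -2/7 + (C*C - 31) = -2/7 + (C**2 - 31) = -2/7 + (-31 + C**2) = -219/7 + C**2)
454/f(20) = 454/(-219/7 + 20**2) = 454/(-219/7 + 400) = 454/(2581/7) = 454*(7/2581) = 3178/2581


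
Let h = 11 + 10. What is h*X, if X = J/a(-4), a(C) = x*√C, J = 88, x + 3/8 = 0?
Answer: 2464*I ≈ 2464.0*I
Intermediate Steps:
x = -3/8 (x = -3/8 + 0 = -3/8 ≈ -0.37500)
a(C) = -3*√C/8
X = 352*I/3 (X = 88/((-3*I/4)) = 88*(4*I/3) = 352*I/3 ≈ 117.33*I)
h = 21
h*X = 21*(352*I/3) = 2464*I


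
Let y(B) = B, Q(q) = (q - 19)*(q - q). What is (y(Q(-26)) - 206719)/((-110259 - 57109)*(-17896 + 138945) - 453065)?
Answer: 206719/20260182097 ≈ 1.0203e-5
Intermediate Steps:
Q(q) = 0 (Q(q) = (-19 + q)*0 = 0)
(y(Q(-26)) - 206719)/((-110259 - 57109)*(-17896 + 138945) - 453065) = (0 - 206719)/((-110259 - 57109)*(-17896 + 138945) - 453065) = -206719/(-167368*121049 - 453065) = -206719/(-20259729032 - 453065) = -206719/(-20260182097) = -206719*(-1/20260182097) = 206719/20260182097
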